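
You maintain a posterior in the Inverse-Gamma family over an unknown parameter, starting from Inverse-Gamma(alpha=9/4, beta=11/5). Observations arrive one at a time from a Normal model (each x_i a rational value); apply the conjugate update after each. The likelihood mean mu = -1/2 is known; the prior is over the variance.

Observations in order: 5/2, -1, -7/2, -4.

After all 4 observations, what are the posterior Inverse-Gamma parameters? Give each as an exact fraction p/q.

alpha=17/4, beta=349/20

obs 1: x=5/2 → posterior Inverse-Gamma(11/4, 67/10)
obs 2: x=-1 → posterior Inverse-Gamma(13/4, 273/40)
obs 3: x=-7/2 → posterior Inverse-Gamma(15/4, 453/40)
obs 4: x=-4 → posterior Inverse-Gamma(17/4, 349/20)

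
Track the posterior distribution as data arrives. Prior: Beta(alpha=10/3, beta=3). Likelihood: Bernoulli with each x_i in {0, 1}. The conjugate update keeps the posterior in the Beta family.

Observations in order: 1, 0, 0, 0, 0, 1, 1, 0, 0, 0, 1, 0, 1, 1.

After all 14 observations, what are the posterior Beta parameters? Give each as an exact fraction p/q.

alpha=28/3, beta=11

obs 1: x=1 → posterior Beta(13/3, 3)
obs 2: x=0 → posterior Beta(13/3, 4)
obs 3: x=0 → posterior Beta(13/3, 5)
obs 4: x=0 → posterior Beta(13/3, 6)
obs 5: x=0 → posterior Beta(13/3, 7)
obs 6: x=1 → posterior Beta(16/3, 7)
obs 7: x=1 → posterior Beta(19/3, 7)
obs 8: x=0 → posterior Beta(19/3, 8)
obs 9: x=0 → posterior Beta(19/3, 9)
obs 10: x=0 → posterior Beta(19/3, 10)
obs 11: x=1 → posterior Beta(22/3, 10)
obs 12: x=0 → posterior Beta(22/3, 11)
obs 13: x=1 → posterior Beta(25/3, 11)
obs 14: x=1 → posterior Beta(28/3, 11)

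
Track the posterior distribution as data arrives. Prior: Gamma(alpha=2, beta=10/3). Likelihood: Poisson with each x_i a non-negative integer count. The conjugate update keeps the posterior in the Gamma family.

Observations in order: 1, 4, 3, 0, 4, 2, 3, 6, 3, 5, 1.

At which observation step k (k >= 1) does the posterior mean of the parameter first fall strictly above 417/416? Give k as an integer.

obs 1: x=1 → posterior Gamma(3, 13/3)
obs 2: x=4 → posterior Gamma(7, 16/3)
obs 3: x=3 → posterior Gamma(10, 19/3)
obs 4: x=0 → posterior Gamma(10, 22/3)
obs 5: x=4 → posterior Gamma(14, 25/3)
obs 6: x=2 → posterior Gamma(16, 28/3)
obs 7: x=3 → posterior Gamma(19, 31/3)
obs 8: x=6 → posterior Gamma(25, 34/3)
obs 9: x=3 → posterior Gamma(28, 37/3)
obs 10: x=5 → posterior Gamma(33, 40/3)
obs 11: x=1 → posterior Gamma(34, 43/3)

k = 2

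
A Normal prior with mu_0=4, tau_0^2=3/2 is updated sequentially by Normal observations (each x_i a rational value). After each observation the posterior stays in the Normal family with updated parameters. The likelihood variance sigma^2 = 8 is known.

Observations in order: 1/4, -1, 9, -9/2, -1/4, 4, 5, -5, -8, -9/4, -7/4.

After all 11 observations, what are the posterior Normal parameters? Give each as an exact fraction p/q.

mu_0=101/98, tau_0^2=24/49

obs 1: x=1/4 → posterior Normal(259/76, 24/19)
obs 2: x=-1 → posterior Normal(247/88, 12/11)
obs 3: x=9 → posterior Normal(71/20, 24/25)
obs 4: x=-9/2 → posterior Normal(43/16, 6/7)
obs 5: x=-1/4 → posterior Normal(149/62, 24/31)
obs 6: x=4 → posterior Normal(173/68, 12/17)
obs 7: x=5 → posterior Normal(203/74, 24/37)
obs 8: x=-5 → posterior Normal(173/80, 3/5)
obs 9: x=-8 → posterior Normal(125/86, 24/43)
obs 10: x=-9/4 → posterior Normal(223/184, 12/23)
obs 11: x=-7/4 → posterior Normal(101/98, 24/49)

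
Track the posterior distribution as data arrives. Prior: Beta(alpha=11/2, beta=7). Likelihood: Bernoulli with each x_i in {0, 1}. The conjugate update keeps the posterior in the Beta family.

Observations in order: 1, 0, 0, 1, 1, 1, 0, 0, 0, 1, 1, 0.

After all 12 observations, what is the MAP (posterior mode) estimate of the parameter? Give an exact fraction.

obs 1: x=1 → posterior Beta(13/2, 7)
obs 2: x=0 → posterior Beta(13/2, 8)
obs 3: x=0 → posterior Beta(13/2, 9)
obs 4: x=1 → posterior Beta(15/2, 9)
obs 5: x=1 → posterior Beta(17/2, 9)
obs 6: x=1 → posterior Beta(19/2, 9)
obs 7: x=0 → posterior Beta(19/2, 10)
obs 8: x=0 → posterior Beta(19/2, 11)
obs 9: x=0 → posterior Beta(19/2, 12)
obs 10: x=1 → posterior Beta(21/2, 12)
obs 11: x=1 → posterior Beta(23/2, 12)
obs 12: x=0 → posterior Beta(23/2, 13)

7/15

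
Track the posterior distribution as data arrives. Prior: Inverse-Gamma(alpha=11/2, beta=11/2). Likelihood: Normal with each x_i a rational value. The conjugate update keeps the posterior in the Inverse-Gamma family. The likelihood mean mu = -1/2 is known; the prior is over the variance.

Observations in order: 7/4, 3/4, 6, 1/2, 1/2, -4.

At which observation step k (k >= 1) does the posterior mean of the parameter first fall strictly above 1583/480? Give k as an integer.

k = 3

obs 1: x=7/4 → posterior Inverse-Gamma(6, 257/32)
obs 2: x=3/4 → posterior Inverse-Gamma(13/2, 141/16)
obs 3: x=6 → posterior Inverse-Gamma(7, 479/16)
obs 4: x=1/2 → posterior Inverse-Gamma(15/2, 487/16)
obs 5: x=1/2 → posterior Inverse-Gamma(8, 495/16)
obs 6: x=-4 → posterior Inverse-Gamma(17/2, 593/16)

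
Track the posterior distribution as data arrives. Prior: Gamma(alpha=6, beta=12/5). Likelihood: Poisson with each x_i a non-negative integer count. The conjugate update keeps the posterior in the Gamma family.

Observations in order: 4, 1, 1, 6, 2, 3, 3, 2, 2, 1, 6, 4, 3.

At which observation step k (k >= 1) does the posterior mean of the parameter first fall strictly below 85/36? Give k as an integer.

k = 3

obs 1: x=4 → posterior Gamma(10, 17/5)
obs 2: x=1 → posterior Gamma(11, 22/5)
obs 3: x=1 → posterior Gamma(12, 27/5)
obs 4: x=6 → posterior Gamma(18, 32/5)
obs 5: x=2 → posterior Gamma(20, 37/5)
obs 6: x=3 → posterior Gamma(23, 42/5)
obs 7: x=3 → posterior Gamma(26, 47/5)
obs 8: x=2 → posterior Gamma(28, 52/5)
obs 9: x=2 → posterior Gamma(30, 57/5)
obs 10: x=1 → posterior Gamma(31, 62/5)
obs 11: x=6 → posterior Gamma(37, 67/5)
obs 12: x=4 → posterior Gamma(41, 72/5)
obs 13: x=3 → posterior Gamma(44, 77/5)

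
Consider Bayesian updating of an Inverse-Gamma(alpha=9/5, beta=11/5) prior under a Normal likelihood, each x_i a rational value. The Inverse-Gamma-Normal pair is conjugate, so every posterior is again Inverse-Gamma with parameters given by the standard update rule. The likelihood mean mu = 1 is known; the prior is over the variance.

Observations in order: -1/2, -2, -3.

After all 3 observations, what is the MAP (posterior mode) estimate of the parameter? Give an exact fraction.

obs 1: x=-1/2 → posterior Inverse-Gamma(23/10, 133/40)
obs 2: x=-2 → posterior Inverse-Gamma(14/5, 313/40)
obs 3: x=-3 → posterior Inverse-Gamma(33/10, 633/40)

633/172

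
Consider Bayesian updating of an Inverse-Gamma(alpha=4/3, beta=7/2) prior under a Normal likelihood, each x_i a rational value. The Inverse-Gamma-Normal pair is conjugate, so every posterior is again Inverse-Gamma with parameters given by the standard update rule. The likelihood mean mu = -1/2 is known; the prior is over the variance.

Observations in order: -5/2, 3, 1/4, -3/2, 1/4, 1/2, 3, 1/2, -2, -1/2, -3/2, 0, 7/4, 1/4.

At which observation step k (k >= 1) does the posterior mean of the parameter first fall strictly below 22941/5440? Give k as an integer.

k = 6

obs 1: x=-5/2 → posterior Inverse-Gamma(11/6, 11/2)
obs 2: x=3 → posterior Inverse-Gamma(7/3, 93/8)
obs 3: x=1/4 → posterior Inverse-Gamma(17/6, 381/32)
obs 4: x=-3/2 → posterior Inverse-Gamma(10/3, 397/32)
obs 5: x=1/4 → posterior Inverse-Gamma(23/6, 203/16)
obs 6: x=1/2 → posterior Inverse-Gamma(13/3, 211/16)
obs 7: x=3 → posterior Inverse-Gamma(29/6, 309/16)
obs 8: x=1/2 → posterior Inverse-Gamma(16/3, 317/16)
obs 9: x=-2 → posterior Inverse-Gamma(35/6, 335/16)
obs 10: x=-1/2 → posterior Inverse-Gamma(19/3, 335/16)
obs 11: x=-3/2 → posterior Inverse-Gamma(41/6, 343/16)
obs 12: x=0 → posterior Inverse-Gamma(22/3, 345/16)
obs 13: x=7/4 → posterior Inverse-Gamma(47/6, 771/32)
obs 14: x=1/4 → posterior Inverse-Gamma(25/3, 195/8)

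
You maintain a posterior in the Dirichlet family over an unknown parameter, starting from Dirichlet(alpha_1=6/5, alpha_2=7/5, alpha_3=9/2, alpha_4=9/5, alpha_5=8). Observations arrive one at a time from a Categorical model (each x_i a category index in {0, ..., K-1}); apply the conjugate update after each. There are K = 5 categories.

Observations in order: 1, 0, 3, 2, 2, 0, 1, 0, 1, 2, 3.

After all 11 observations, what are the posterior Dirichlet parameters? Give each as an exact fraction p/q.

alpha_1=21/5, alpha_2=22/5, alpha_3=15/2, alpha_4=19/5, alpha_5=8

obs 1: x=1 → posterior Dirichlet(6/5, 12/5, 9/2, 9/5, 8)
obs 2: x=0 → posterior Dirichlet(11/5, 12/5, 9/2, 9/5, 8)
obs 3: x=3 → posterior Dirichlet(11/5, 12/5, 9/2, 14/5, 8)
obs 4: x=2 → posterior Dirichlet(11/5, 12/5, 11/2, 14/5, 8)
obs 5: x=2 → posterior Dirichlet(11/5, 12/5, 13/2, 14/5, 8)
obs 6: x=0 → posterior Dirichlet(16/5, 12/5, 13/2, 14/5, 8)
obs 7: x=1 → posterior Dirichlet(16/5, 17/5, 13/2, 14/5, 8)
obs 8: x=0 → posterior Dirichlet(21/5, 17/5, 13/2, 14/5, 8)
obs 9: x=1 → posterior Dirichlet(21/5, 22/5, 13/2, 14/5, 8)
obs 10: x=2 → posterior Dirichlet(21/5, 22/5, 15/2, 14/5, 8)
obs 11: x=3 → posterior Dirichlet(21/5, 22/5, 15/2, 19/5, 8)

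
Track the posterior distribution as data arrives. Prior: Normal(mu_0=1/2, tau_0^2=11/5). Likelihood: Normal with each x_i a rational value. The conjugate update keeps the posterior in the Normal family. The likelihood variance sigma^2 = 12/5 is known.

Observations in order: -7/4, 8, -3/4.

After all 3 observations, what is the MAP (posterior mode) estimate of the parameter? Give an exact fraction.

obs 1: x=-7/4 → posterior Normal(-53/92, 132/115)
obs 2: x=8 → posterior Normal(299/136, 66/85)
obs 3: x=-3/4 → posterior Normal(133/90, 44/75)

133/90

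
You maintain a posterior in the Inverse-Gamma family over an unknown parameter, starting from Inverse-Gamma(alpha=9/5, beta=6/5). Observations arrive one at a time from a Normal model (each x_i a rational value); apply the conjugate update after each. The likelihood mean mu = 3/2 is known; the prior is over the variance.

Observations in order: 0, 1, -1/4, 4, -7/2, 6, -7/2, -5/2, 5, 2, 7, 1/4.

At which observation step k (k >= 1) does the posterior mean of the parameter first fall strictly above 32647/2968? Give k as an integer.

k = 11

obs 1: x=0 → posterior Inverse-Gamma(23/10, 93/40)
obs 2: x=1 → posterior Inverse-Gamma(14/5, 49/20)
obs 3: x=-1/4 → posterior Inverse-Gamma(33/10, 637/160)
obs 4: x=4 → posterior Inverse-Gamma(19/5, 1137/160)
obs 5: x=-7/2 → posterior Inverse-Gamma(43/10, 3137/160)
obs 6: x=6 → posterior Inverse-Gamma(24/5, 4757/160)
obs 7: x=-7/2 → posterior Inverse-Gamma(53/10, 6757/160)
obs 8: x=-5/2 → posterior Inverse-Gamma(29/5, 8037/160)
obs 9: x=5 → posterior Inverse-Gamma(63/10, 9017/160)
obs 10: x=2 → posterior Inverse-Gamma(34/5, 9037/160)
obs 11: x=7 → posterior Inverse-Gamma(73/10, 11457/160)
obs 12: x=1/4 → posterior Inverse-Gamma(39/5, 5791/80)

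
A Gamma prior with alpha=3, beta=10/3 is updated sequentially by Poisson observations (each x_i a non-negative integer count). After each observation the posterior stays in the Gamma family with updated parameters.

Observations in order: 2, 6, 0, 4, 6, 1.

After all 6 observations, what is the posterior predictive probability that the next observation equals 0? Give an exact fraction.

68782299287045573887647111184384/645590698195138073036733040138561

obs 1: x=2 → posterior Gamma(5, 13/3)
obs 2: x=6 → posterior Gamma(11, 16/3)
obs 3: x=0 → posterior Gamma(11, 19/3)
obs 4: x=4 → posterior Gamma(15, 22/3)
obs 5: x=6 → posterior Gamma(21, 25/3)
obs 6: x=1 → posterior Gamma(22, 28/3)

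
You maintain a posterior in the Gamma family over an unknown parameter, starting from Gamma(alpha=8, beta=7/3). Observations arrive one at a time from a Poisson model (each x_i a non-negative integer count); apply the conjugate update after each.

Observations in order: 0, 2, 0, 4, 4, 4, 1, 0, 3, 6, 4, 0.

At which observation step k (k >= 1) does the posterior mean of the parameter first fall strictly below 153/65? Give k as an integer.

k = 2

obs 1: x=0 → posterior Gamma(8, 10/3)
obs 2: x=2 → posterior Gamma(10, 13/3)
obs 3: x=0 → posterior Gamma(10, 16/3)
obs 4: x=4 → posterior Gamma(14, 19/3)
obs 5: x=4 → posterior Gamma(18, 22/3)
obs 6: x=4 → posterior Gamma(22, 25/3)
obs 7: x=1 → posterior Gamma(23, 28/3)
obs 8: x=0 → posterior Gamma(23, 31/3)
obs 9: x=3 → posterior Gamma(26, 34/3)
obs 10: x=6 → posterior Gamma(32, 37/3)
obs 11: x=4 → posterior Gamma(36, 40/3)
obs 12: x=0 → posterior Gamma(36, 43/3)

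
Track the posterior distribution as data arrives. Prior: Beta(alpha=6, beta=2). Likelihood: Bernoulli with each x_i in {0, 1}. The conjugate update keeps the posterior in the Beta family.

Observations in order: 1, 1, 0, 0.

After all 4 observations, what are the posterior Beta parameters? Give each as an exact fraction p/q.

alpha=8, beta=4

obs 1: x=1 → posterior Beta(7, 2)
obs 2: x=1 → posterior Beta(8, 2)
obs 3: x=0 → posterior Beta(8, 3)
obs 4: x=0 → posterior Beta(8, 4)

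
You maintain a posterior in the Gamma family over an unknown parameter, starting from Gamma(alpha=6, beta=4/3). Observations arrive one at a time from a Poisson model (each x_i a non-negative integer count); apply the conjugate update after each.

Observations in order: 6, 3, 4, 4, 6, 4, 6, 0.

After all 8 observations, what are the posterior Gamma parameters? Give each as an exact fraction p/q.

alpha=39, beta=28/3

obs 1: x=6 → posterior Gamma(12, 7/3)
obs 2: x=3 → posterior Gamma(15, 10/3)
obs 3: x=4 → posterior Gamma(19, 13/3)
obs 4: x=4 → posterior Gamma(23, 16/3)
obs 5: x=6 → posterior Gamma(29, 19/3)
obs 6: x=4 → posterior Gamma(33, 22/3)
obs 7: x=6 → posterior Gamma(39, 25/3)
obs 8: x=0 → posterior Gamma(39, 28/3)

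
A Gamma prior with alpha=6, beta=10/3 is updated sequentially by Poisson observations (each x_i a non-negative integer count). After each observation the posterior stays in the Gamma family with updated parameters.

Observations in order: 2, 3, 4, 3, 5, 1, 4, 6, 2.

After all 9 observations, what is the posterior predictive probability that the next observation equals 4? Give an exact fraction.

1900589265542215014889186350274667667778537320959888222217938571/12089258196146291747061760000000000000000000000000000000000000000

obs 1: x=2 → posterior Gamma(8, 13/3)
obs 2: x=3 → posterior Gamma(11, 16/3)
obs 3: x=4 → posterior Gamma(15, 19/3)
obs 4: x=3 → posterior Gamma(18, 22/3)
obs 5: x=5 → posterior Gamma(23, 25/3)
obs 6: x=1 → posterior Gamma(24, 28/3)
obs 7: x=4 → posterior Gamma(28, 31/3)
obs 8: x=6 → posterior Gamma(34, 34/3)
obs 9: x=2 → posterior Gamma(36, 37/3)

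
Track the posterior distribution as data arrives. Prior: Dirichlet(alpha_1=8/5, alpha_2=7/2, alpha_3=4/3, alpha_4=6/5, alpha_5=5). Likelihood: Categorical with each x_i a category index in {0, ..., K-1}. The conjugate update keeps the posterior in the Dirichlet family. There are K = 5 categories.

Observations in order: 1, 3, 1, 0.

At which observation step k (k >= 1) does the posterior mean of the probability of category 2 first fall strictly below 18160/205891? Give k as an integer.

obs 1: x=1 → posterior Dirichlet(8/5, 9/2, 4/3, 6/5, 5)
obs 2: x=3 → posterior Dirichlet(8/5, 9/2, 4/3, 11/5, 5)
obs 3: x=1 → posterior Dirichlet(8/5, 11/2, 4/3, 11/5, 5)
obs 4: x=0 → posterior Dirichlet(13/5, 11/2, 4/3, 11/5, 5)

k = 3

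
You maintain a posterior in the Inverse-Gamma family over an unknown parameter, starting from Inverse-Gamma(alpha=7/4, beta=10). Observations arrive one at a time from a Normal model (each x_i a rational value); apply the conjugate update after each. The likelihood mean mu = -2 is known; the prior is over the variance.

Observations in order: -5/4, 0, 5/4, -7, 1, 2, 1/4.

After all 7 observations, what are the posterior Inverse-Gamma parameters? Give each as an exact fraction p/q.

obs 1: x=-5/4 → posterior Inverse-Gamma(9/4, 329/32)
obs 2: x=0 → posterior Inverse-Gamma(11/4, 393/32)
obs 3: x=5/4 → posterior Inverse-Gamma(13/4, 281/16)
obs 4: x=-7 → posterior Inverse-Gamma(15/4, 481/16)
obs 5: x=1 → posterior Inverse-Gamma(17/4, 553/16)
obs 6: x=2 → posterior Inverse-Gamma(19/4, 681/16)
obs 7: x=1/4 → posterior Inverse-Gamma(21/4, 1443/32)

alpha=21/4, beta=1443/32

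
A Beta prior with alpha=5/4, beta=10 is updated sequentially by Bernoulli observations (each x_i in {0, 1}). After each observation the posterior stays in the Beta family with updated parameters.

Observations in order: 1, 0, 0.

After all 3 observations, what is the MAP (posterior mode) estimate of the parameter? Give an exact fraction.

obs 1: x=1 → posterior Beta(9/4, 10)
obs 2: x=0 → posterior Beta(9/4, 11)
obs 3: x=0 → posterior Beta(9/4, 12)

5/49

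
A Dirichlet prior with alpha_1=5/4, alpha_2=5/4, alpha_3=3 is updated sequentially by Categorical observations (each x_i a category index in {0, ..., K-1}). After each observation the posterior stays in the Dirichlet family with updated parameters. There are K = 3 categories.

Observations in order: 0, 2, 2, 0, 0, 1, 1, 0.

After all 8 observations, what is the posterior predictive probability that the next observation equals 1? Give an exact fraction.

obs 1: x=0 → posterior Dirichlet(9/4, 5/4, 3)
obs 2: x=2 → posterior Dirichlet(9/4, 5/4, 4)
obs 3: x=2 → posterior Dirichlet(9/4, 5/4, 5)
obs 4: x=0 → posterior Dirichlet(13/4, 5/4, 5)
obs 5: x=0 → posterior Dirichlet(17/4, 5/4, 5)
obs 6: x=1 → posterior Dirichlet(17/4, 9/4, 5)
obs 7: x=1 → posterior Dirichlet(17/4, 13/4, 5)
obs 8: x=0 → posterior Dirichlet(21/4, 13/4, 5)

13/54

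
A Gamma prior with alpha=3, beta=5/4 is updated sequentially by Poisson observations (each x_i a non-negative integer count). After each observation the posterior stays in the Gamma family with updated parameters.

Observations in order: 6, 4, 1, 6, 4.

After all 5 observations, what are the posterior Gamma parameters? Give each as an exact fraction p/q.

obs 1: x=6 → posterior Gamma(9, 9/4)
obs 2: x=4 → posterior Gamma(13, 13/4)
obs 3: x=1 → posterior Gamma(14, 17/4)
obs 4: x=6 → posterior Gamma(20, 21/4)
obs 5: x=4 → posterior Gamma(24, 25/4)

alpha=24, beta=25/4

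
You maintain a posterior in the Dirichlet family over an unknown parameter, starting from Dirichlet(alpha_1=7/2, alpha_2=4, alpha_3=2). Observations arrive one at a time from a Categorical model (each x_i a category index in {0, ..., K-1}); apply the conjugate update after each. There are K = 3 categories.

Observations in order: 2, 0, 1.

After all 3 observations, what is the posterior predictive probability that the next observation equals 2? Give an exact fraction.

6/25

obs 1: x=2 → posterior Dirichlet(7/2, 4, 3)
obs 2: x=0 → posterior Dirichlet(9/2, 4, 3)
obs 3: x=1 → posterior Dirichlet(9/2, 5, 3)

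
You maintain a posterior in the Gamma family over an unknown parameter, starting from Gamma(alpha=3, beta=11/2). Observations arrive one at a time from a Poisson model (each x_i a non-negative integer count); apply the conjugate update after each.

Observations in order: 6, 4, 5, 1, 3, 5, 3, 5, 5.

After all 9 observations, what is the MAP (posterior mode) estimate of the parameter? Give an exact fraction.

obs 1: x=6 → posterior Gamma(9, 13/2)
obs 2: x=4 → posterior Gamma(13, 15/2)
obs 3: x=5 → posterior Gamma(18, 17/2)
obs 4: x=1 → posterior Gamma(19, 19/2)
obs 5: x=3 → posterior Gamma(22, 21/2)
obs 6: x=5 → posterior Gamma(27, 23/2)
obs 7: x=3 → posterior Gamma(30, 25/2)
obs 8: x=5 → posterior Gamma(35, 27/2)
obs 9: x=5 → posterior Gamma(40, 29/2)

78/29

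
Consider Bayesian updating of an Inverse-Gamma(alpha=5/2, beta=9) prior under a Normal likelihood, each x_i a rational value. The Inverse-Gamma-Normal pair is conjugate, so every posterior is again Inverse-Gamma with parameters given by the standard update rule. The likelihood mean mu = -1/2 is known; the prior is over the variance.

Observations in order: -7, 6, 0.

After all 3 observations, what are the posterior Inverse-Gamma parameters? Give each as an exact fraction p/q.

obs 1: x=-7 → posterior Inverse-Gamma(3, 241/8)
obs 2: x=6 → posterior Inverse-Gamma(7/2, 205/4)
obs 3: x=0 → posterior Inverse-Gamma(4, 411/8)

alpha=4, beta=411/8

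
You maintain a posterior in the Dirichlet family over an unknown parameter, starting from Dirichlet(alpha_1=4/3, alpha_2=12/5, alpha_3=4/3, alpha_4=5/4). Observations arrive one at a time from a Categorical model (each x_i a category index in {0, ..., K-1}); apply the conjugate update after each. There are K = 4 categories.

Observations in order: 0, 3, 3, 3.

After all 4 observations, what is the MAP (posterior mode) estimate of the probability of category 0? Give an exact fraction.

80/379

obs 1: x=0 → posterior Dirichlet(7/3, 12/5, 4/3, 5/4)
obs 2: x=3 → posterior Dirichlet(7/3, 12/5, 4/3, 9/4)
obs 3: x=3 → posterior Dirichlet(7/3, 12/5, 4/3, 13/4)
obs 4: x=3 → posterior Dirichlet(7/3, 12/5, 4/3, 17/4)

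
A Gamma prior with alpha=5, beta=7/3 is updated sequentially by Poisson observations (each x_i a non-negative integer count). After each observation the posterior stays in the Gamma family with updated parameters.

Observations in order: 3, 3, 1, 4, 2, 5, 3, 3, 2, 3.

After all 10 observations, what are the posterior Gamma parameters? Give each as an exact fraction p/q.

obs 1: x=3 → posterior Gamma(8, 10/3)
obs 2: x=3 → posterior Gamma(11, 13/3)
obs 3: x=1 → posterior Gamma(12, 16/3)
obs 4: x=4 → posterior Gamma(16, 19/3)
obs 5: x=2 → posterior Gamma(18, 22/3)
obs 6: x=5 → posterior Gamma(23, 25/3)
obs 7: x=3 → posterior Gamma(26, 28/3)
obs 8: x=3 → posterior Gamma(29, 31/3)
obs 9: x=2 → posterior Gamma(31, 34/3)
obs 10: x=3 → posterior Gamma(34, 37/3)

alpha=34, beta=37/3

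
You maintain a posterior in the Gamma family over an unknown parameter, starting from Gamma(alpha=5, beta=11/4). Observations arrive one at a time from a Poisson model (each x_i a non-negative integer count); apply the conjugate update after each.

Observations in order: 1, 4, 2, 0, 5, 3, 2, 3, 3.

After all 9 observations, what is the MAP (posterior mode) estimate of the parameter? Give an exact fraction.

obs 1: x=1 → posterior Gamma(6, 15/4)
obs 2: x=4 → posterior Gamma(10, 19/4)
obs 3: x=2 → posterior Gamma(12, 23/4)
obs 4: x=0 → posterior Gamma(12, 27/4)
obs 5: x=5 → posterior Gamma(17, 31/4)
obs 6: x=3 → posterior Gamma(20, 35/4)
obs 7: x=2 → posterior Gamma(22, 39/4)
obs 8: x=3 → posterior Gamma(25, 43/4)
obs 9: x=3 → posterior Gamma(28, 47/4)

108/47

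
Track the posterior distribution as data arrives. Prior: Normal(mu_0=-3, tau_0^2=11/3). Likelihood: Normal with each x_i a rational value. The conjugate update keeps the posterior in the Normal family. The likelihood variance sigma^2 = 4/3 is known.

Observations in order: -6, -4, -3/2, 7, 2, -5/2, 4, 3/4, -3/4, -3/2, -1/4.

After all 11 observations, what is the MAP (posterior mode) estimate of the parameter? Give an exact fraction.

obs 1: x=-6 → posterior Normal(-26/5, 44/45)
obs 2: x=-4 → posterior Normal(-61/13, 22/39)
obs 3: x=-3/2 → posterior Normal(-277/74, 44/111)
obs 4: x=7 → posterior Normal(-41/32, 11/36)
obs 5: x=2 → posterior Normal(-79/118, 44/177)
obs 6: x=-5/2 → posterior Normal(-67/70, 22/105)
obs 7: x=4 → posterior Normal(-23/81, 44/243)
obs 8: x=3/4 → posterior Normal(-59/368, 11/69)
obs 9: x=-3/4 → posterior Normal(-23/103, 44/309)
obs 10: x=-3/2 → posterior Normal(-79/228, 22/171)
obs 11: x=-1/4 → posterior Normal(-169/500, 44/375)

-169/500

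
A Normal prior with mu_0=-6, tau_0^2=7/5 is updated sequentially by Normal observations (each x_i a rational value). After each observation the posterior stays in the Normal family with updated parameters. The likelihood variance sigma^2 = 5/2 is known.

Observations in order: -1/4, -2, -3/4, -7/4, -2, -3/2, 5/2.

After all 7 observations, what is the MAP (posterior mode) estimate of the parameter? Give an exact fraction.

obs 1: x=-1/4 → posterior Normal(-307/78, 35/39)
obs 2: x=-2 → posterior Normal(-363/106, 35/53)
obs 3: x=-3/4 → posterior Normal(-192/67, 35/67)
obs 4: x=-7/4 → posterior Normal(-433/162, 35/81)
obs 5: x=-2 → posterior Normal(-489/190, 7/19)
obs 6: x=-3/2 → posterior Normal(-531/218, 35/109)
obs 7: x=5/2 → posterior Normal(-461/246, 35/123)

-461/246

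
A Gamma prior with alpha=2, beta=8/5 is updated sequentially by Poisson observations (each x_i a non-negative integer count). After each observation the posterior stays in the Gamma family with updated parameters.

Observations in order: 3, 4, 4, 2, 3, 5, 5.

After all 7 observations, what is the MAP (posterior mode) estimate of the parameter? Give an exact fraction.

135/43

obs 1: x=3 → posterior Gamma(5, 13/5)
obs 2: x=4 → posterior Gamma(9, 18/5)
obs 3: x=4 → posterior Gamma(13, 23/5)
obs 4: x=2 → posterior Gamma(15, 28/5)
obs 5: x=3 → posterior Gamma(18, 33/5)
obs 6: x=5 → posterior Gamma(23, 38/5)
obs 7: x=5 → posterior Gamma(28, 43/5)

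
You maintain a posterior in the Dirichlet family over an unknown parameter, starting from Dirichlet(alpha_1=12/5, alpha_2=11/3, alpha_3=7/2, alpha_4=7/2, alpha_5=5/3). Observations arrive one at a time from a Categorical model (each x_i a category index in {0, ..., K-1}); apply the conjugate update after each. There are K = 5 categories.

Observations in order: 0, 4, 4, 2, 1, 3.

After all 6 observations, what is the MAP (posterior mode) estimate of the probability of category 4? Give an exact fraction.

obs 1: x=0 → posterior Dirichlet(17/5, 11/3, 7/2, 7/2, 5/3)
obs 2: x=4 → posterior Dirichlet(17/5, 11/3, 7/2, 7/2, 8/3)
obs 3: x=4 → posterior Dirichlet(17/5, 11/3, 7/2, 7/2, 11/3)
obs 4: x=2 → posterior Dirichlet(17/5, 11/3, 9/2, 7/2, 11/3)
obs 5: x=1 → posterior Dirichlet(17/5, 14/3, 9/2, 7/2, 11/3)
obs 6: x=3 → posterior Dirichlet(17/5, 14/3, 9/2, 9/2, 11/3)

10/59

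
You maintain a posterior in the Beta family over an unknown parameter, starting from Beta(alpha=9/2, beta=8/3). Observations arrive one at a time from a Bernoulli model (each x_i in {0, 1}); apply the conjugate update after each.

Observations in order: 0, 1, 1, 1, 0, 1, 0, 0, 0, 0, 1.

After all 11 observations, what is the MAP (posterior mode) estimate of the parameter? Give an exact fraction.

obs 1: x=0 → posterior Beta(9/2, 11/3)
obs 2: x=1 → posterior Beta(11/2, 11/3)
obs 3: x=1 → posterior Beta(13/2, 11/3)
obs 4: x=1 → posterior Beta(15/2, 11/3)
obs 5: x=0 → posterior Beta(15/2, 14/3)
obs 6: x=1 → posterior Beta(17/2, 14/3)
obs 7: x=0 → posterior Beta(17/2, 17/3)
obs 8: x=0 → posterior Beta(17/2, 20/3)
obs 9: x=0 → posterior Beta(17/2, 23/3)
obs 10: x=0 → posterior Beta(17/2, 26/3)
obs 11: x=1 → posterior Beta(19/2, 26/3)

51/97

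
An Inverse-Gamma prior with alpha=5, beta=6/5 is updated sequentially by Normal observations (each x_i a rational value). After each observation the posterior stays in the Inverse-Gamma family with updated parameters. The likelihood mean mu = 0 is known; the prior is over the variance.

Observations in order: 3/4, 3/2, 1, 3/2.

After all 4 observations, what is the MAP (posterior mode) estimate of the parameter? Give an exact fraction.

obs 1: x=3/4 → posterior Inverse-Gamma(11/2, 237/160)
obs 2: x=3/2 → posterior Inverse-Gamma(6, 417/160)
obs 3: x=1 → posterior Inverse-Gamma(13/2, 497/160)
obs 4: x=3/2 → posterior Inverse-Gamma(7, 677/160)

677/1280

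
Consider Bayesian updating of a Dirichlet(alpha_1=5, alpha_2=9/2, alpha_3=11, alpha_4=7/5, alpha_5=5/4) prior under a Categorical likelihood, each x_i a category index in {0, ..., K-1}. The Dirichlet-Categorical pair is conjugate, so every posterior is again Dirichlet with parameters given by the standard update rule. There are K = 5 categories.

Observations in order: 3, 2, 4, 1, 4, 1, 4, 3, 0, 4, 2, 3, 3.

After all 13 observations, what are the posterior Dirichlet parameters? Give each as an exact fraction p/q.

obs 1: x=3 → posterior Dirichlet(5, 9/2, 11, 12/5, 5/4)
obs 2: x=2 → posterior Dirichlet(5, 9/2, 12, 12/5, 5/4)
obs 3: x=4 → posterior Dirichlet(5, 9/2, 12, 12/5, 9/4)
obs 4: x=1 → posterior Dirichlet(5, 11/2, 12, 12/5, 9/4)
obs 5: x=4 → posterior Dirichlet(5, 11/2, 12, 12/5, 13/4)
obs 6: x=1 → posterior Dirichlet(5, 13/2, 12, 12/5, 13/4)
obs 7: x=4 → posterior Dirichlet(5, 13/2, 12, 12/5, 17/4)
obs 8: x=3 → posterior Dirichlet(5, 13/2, 12, 17/5, 17/4)
obs 9: x=0 → posterior Dirichlet(6, 13/2, 12, 17/5, 17/4)
obs 10: x=4 → posterior Dirichlet(6, 13/2, 12, 17/5, 21/4)
obs 11: x=2 → posterior Dirichlet(6, 13/2, 13, 17/5, 21/4)
obs 12: x=3 → posterior Dirichlet(6, 13/2, 13, 22/5, 21/4)
obs 13: x=3 → posterior Dirichlet(6, 13/2, 13, 27/5, 21/4)

alpha_1=6, alpha_2=13/2, alpha_3=13, alpha_4=27/5, alpha_5=21/4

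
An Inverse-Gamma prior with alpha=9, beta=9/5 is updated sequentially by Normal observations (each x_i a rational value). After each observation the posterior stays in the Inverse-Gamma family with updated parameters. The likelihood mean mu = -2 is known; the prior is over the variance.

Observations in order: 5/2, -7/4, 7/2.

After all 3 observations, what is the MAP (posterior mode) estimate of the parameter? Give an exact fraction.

4333/1840

obs 1: x=5/2 → posterior Inverse-Gamma(19/2, 477/40)
obs 2: x=-7/4 → posterior Inverse-Gamma(10, 1913/160)
obs 3: x=7/2 → posterior Inverse-Gamma(21/2, 4333/160)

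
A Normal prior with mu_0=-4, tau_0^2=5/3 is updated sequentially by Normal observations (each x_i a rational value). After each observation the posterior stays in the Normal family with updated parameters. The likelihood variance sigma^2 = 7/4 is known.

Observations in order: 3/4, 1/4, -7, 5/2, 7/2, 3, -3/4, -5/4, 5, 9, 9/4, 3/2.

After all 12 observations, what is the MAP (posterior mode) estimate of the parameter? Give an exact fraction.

97/87

obs 1: x=3/4 → posterior Normal(-69/41, 35/41)
obs 2: x=1/4 → posterior Normal(-64/61, 35/61)
obs 3: x=-7 → posterior Normal(-68/27, 35/81)
obs 4: x=5/2 → posterior Normal(-154/101, 35/101)
obs 5: x=7/2 → posterior Normal(-84/121, 35/121)
obs 6: x=3 → posterior Normal(-8/47, 35/141)
obs 7: x=-3/4 → posterior Normal(-39/161, 5/23)
obs 8: x=-5/4 → posterior Normal(-64/181, 35/181)
obs 9: x=5 → posterior Normal(12/67, 35/201)
obs 10: x=9 → posterior Normal(216/221, 35/221)
obs 11: x=9/4 → posterior Normal(261/241, 35/241)
obs 12: x=3/2 → posterior Normal(97/87, 35/261)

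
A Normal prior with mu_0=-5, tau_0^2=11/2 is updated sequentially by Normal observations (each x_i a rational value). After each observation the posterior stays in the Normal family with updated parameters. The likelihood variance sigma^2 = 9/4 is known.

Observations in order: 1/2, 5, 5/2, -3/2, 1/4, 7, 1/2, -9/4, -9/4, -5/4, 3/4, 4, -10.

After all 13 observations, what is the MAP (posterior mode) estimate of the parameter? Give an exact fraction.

53/590

obs 1: x=1/2 → posterior Normal(-34/31, 99/62)
obs 2: x=5 → posterior Normal(76/53, 99/106)
obs 3: x=5/2 → posterior Normal(131/75, 33/50)
obs 4: x=-3/2 → posterior Normal(98/97, 99/194)
obs 5: x=1/4 → posterior Normal(207/238, 99/238)
obs 6: x=7 → posterior Normal(515/282, 33/94)
obs 7: x=1/2 → posterior Normal(537/326, 99/326)
obs 8: x=-9/4 → posterior Normal(219/185, 99/370)
obs 9: x=-9/4 → posterior Normal(113/138, 11/46)
obs 10: x=-5/4 → posterior Normal(142/229, 99/458)
obs 11: x=3/4 → posterior Normal(317/502, 99/502)
obs 12: x=4 → posterior Normal(493/546, 33/182)
obs 13: x=-10 → posterior Normal(53/590, 99/590)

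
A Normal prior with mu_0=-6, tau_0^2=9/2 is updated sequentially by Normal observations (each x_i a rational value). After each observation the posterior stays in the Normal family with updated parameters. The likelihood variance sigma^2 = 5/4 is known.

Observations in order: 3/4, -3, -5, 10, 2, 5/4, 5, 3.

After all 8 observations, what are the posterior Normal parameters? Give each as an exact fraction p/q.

mu_0=222/149, tau_0^2=45/298

obs 1: x=3/4 → posterior Normal(-33/46, 45/46)
obs 2: x=-3 → posterior Normal(-141/82, 45/82)
obs 3: x=-5 → posterior Normal(-321/118, 45/118)
obs 4: x=10 → posterior Normal(39/154, 45/154)
obs 5: x=2 → posterior Normal(111/190, 9/38)
obs 6: x=5/4 → posterior Normal(78/113, 45/226)
obs 7: x=5 → posterior Normal(168/131, 45/262)
obs 8: x=3 → posterior Normal(222/149, 45/298)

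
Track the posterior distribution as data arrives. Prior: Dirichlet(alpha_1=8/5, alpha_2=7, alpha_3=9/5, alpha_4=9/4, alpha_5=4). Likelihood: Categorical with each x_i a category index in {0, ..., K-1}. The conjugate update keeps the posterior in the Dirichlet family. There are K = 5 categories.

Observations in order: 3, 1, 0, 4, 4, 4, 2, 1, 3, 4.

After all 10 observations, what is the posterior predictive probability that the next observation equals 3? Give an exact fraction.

85/533

obs 1: x=3 → posterior Dirichlet(8/5, 7, 9/5, 13/4, 4)
obs 2: x=1 → posterior Dirichlet(8/5, 8, 9/5, 13/4, 4)
obs 3: x=0 → posterior Dirichlet(13/5, 8, 9/5, 13/4, 4)
obs 4: x=4 → posterior Dirichlet(13/5, 8, 9/5, 13/4, 5)
obs 5: x=4 → posterior Dirichlet(13/5, 8, 9/5, 13/4, 6)
obs 6: x=4 → posterior Dirichlet(13/5, 8, 9/5, 13/4, 7)
obs 7: x=2 → posterior Dirichlet(13/5, 8, 14/5, 13/4, 7)
obs 8: x=1 → posterior Dirichlet(13/5, 9, 14/5, 13/4, 7)
obs 9: x=3 → posterior Dirichlet(13/5, 9, 14/5, 17/4, 7)
obs 10: x=4 → posterior Dirichlet(13/5, 9, 14/5, 17/4, 8)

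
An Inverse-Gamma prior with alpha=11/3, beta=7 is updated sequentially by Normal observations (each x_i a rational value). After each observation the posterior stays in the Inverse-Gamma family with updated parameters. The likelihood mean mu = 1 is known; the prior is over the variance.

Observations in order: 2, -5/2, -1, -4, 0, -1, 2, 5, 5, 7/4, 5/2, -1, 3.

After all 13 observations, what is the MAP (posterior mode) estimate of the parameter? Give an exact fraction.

obs 1: x=2 → posterior Inverse-Gamma(25/6, 15/2)
obs 2: x=-5/2 → posterior Inverse-Gamma(14/3, 109/8)
obs 3: x=-1 → posterior Inverse-Gamma(31/6, 125/8)
obs 4: x=-4 → posterior Inverse-Gamma(17/3, 225/8)
obs 5: x=0 → posterior Inverse-Gamma(37/6, 229/8)
obs 6: x=-1 → posterior Inverse-Gamma(20/3, 245/8)
obs 7: x=2 → posterior Inverse-Gamma(43/6, 249/8)
obs 8: x=5 → posterior Inverse-Gamma(23/3, 313/8)
obs 9: x=5 → posterior Inverse-Gamma(49/6, 377/8)
obs 10: x=7/4 → posterior Inverse-Gamma(26/3, 1517/32)
obs 11: x=5/2 → posterior Inverse-Gamma(55/6, 1553/32)
obs 12: x=-1 → posterior Inverse-Gamma(29/3, 1617/32)
obs 13: x=3 → posterior Inverse-Gamma(61/6, 1681/32)

5043/1072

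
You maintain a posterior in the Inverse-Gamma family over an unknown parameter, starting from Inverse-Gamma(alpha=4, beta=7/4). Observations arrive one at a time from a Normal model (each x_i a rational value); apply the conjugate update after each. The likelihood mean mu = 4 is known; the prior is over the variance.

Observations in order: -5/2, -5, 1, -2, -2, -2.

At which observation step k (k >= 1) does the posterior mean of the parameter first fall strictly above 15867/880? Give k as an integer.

obs 1: x=-5/2 → posterior Inverse-Gamma(9/2, 183/8)
obs 2: x=-5 → posterior Inverse-Gamma(5, 507/8)
obs 3: x=1 → posterior Inverse-Gamma(11/2, 543/8)
obs 4: x=-2 → posterior Inverse-Gamma(6, 687/8)
obs 5: x=-2 → posterior Inverse-Gamma(13/2, 831/8)
obs 6: x=-2 → posterior Inverse-Gamma(7, 975/8)

k = 5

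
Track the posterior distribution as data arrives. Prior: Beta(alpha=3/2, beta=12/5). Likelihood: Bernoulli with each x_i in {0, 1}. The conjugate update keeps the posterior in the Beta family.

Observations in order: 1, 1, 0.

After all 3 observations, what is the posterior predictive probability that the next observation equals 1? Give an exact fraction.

obs 1: x=1 → posterior Beta(5/2, 12/5)
obs 2: x=1 → posterior Beta(7/2, 12/5)
obs 3: x=0 → posterior Beta(7/2, 17/5)

35/69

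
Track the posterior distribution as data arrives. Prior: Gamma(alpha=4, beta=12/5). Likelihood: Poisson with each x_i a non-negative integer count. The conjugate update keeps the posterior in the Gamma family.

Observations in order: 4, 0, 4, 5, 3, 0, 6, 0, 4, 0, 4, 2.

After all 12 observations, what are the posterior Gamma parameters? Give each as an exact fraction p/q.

obs 1: x=4 → posterior Gamma(8, 17/5)
obs 2: x=0 → posterior Gamma(8, 22/5)
obs 3: x=4 → posterior Gamma(12, 27/5)
obs 4: x=5 → posterior Gamma(17, 32/5)
obs 5: x=3 → posterior Gamma(20, 37/5)
obs 6: x=0 → posterior Gamma(20, 42/5)
obs 7: x=6 → posterior Gamma(26, 47/5)
obs 8: x=0 → posterior Gamma(26, 52/5)
obs 9: x=4 → posterior Gamma(30, 57/5)
obs 10: x=0 → posterior Gamma(30, 62/5)
obs 11: x=4 → posterior Gamma(34, 67/5)
obs 12: x=2 → posterior Gamma(36, 72/5)

alpha=36, beta=72/5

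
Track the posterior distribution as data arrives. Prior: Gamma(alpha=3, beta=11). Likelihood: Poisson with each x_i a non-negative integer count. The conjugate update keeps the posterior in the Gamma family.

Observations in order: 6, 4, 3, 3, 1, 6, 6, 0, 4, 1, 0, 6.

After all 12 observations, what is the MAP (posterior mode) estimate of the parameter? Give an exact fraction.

obs 1: x=6 → posterior Gamma(9, 12)
obs 2: x=4 → posterior Gamma(13, 13)
obs 3: x=3 → posterior Gamma(16, 14)
obs 4: x=3 → posterior Gamma(19, 15)
obs 5: x=1 → posterior Gamma(20, 16)
obs 6: x=6 → posterior Gamma(26, 17)
obs 7: x=6 → posterior Gamma(32, 18)
obs 8: x=0 → posterior Gamma(32, 19)
obs 9: x=4 → posterior Gamma(36, 20)
obs 10: x=1 → posterior Gamma(37, 21)
obs 11: x=0 → posterior Gamma(37, 22)
obs 12: x=6 → posterior Gamma(43, 23)

42/23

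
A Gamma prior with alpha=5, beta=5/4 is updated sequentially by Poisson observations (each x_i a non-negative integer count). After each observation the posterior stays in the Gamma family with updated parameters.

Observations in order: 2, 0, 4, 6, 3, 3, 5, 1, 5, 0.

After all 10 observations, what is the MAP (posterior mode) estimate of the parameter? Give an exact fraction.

44/15

obs 1: x=2 → posterior Gamma(7, 9/4)
obs 2: x=0 → posterior Gamma(7, 13/4)
obs 3: x=4 → posterior Gamma(11, 17/4)
obs 4: x=6 → posterior Gamma(17, 21/4)
obs 5: x=3 → posterior Gamma(20, 25/4)
obs 6: x=3 → posterior Gamma(23, 29/4)
obs 7: x=5 → posterior Gamma(28, 33/4)
obs 8: x=1 → posterior Gamma(29, 37/4)
obs 9: x=5 → posterior Gamma(34, 41/4)
obs 10: x=0 → posterior Gamma(34, 45/4)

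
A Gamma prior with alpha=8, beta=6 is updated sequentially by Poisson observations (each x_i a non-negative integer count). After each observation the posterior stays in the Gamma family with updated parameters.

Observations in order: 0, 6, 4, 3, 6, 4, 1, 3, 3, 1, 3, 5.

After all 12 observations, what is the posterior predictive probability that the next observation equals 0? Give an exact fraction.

99496485353387187385832781957996196154754815554211159212032/1263046223881900339210386091365390321169375020004522243688539

obs 1: x=0 → posterior Gamma(8, 7)
obs 2: x=6 → posterior Gamma(14, 8)
obs 3: x=4 → posterior Gamma(18, 9)
obs 4: x=3 → posterior Gamma(21, 10)
obs 5: x=6 → posterior Gamma(27, 11)
obs 6: x=4 → posterior Gamma(31, 12)
obs 7: x=1 → posterior Gamma(32, 13)
obs 8: x=3 → posterior Gamma(35, 14)
obs 9: x=3 → posterior Gamma(38, 15)
obs 10: x=1 → posterior Gamma(39, 16)
obs 11: x=3 → posterior Gamma(42, 17)
obs 12: x=5 → posterior Gamma(47, 18)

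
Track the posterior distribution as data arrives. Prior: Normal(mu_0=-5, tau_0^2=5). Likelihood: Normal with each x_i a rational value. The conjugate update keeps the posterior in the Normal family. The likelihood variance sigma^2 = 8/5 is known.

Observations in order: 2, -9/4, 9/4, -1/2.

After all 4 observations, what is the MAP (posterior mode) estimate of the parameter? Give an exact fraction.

obs 1: x=2 → posterior Normal(10/33, 40/33)
obs 2: x=-9/4 → posterior Normal(-185/232, 20/29)
obs 3: x=9/4 → posterior Normal(10/83, 40/83)
obs 4: x=-1/2 → posterior Normal(-5/216, 10/27)

-5/216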